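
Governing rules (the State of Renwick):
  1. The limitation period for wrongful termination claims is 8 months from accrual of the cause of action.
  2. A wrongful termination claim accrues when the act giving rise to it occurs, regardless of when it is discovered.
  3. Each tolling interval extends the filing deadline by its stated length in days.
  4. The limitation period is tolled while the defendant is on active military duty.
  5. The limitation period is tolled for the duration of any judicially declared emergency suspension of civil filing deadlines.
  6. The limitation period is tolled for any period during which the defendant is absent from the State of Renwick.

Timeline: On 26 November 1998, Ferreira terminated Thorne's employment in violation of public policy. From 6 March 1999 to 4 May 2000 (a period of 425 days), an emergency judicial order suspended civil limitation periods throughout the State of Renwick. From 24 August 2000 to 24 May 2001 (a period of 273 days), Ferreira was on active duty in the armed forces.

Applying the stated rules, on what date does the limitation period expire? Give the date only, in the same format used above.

23 June 2001

The cause of action accrued on 26 November 1998, the date of the act.
8 months from 26 November 1998 is 26 July 1999.
The emergency suspension of filing deadlines from 6 March 1999 to 4 May 2000 tolled the period for 425 days, extending the deadline to 23 September 2000.
The defendant's active military service from 24 August 2000 to 24 May 2001 tolled the period for 273 days, extending the deadline to 23 June 2001.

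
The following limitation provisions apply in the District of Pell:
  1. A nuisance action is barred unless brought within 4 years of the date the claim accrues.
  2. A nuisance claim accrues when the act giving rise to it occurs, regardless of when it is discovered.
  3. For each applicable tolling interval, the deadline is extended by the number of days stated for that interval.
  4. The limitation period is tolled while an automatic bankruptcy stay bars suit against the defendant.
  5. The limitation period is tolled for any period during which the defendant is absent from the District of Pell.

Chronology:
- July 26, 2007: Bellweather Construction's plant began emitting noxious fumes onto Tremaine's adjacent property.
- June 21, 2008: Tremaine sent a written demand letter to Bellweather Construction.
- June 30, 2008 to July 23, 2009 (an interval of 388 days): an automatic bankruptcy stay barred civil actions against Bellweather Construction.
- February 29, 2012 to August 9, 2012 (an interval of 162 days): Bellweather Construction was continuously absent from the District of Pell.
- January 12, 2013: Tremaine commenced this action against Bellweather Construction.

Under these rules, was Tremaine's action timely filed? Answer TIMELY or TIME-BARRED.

TIMELY

The claim accrued on July 26, 2007, the date of the act.
4 years from July 26, 2007 is July 26, 2011.
The period was tolled for 388 days by the automatic bankruptcy stay (June 30, 2008 to July 23, 2009), pushing the deadline to August 17, 2012.
The defendant's absence from the jurisdiction from February 29, 2012 to August 9, 2012 tolled the period for 162 days, extending the deadline to January 26, 2013.
None of the other events listed affects the running of the period under the stated rules.
The January 12, 2013 filing precedes the January 26, 2013 deadline; the claim is timely.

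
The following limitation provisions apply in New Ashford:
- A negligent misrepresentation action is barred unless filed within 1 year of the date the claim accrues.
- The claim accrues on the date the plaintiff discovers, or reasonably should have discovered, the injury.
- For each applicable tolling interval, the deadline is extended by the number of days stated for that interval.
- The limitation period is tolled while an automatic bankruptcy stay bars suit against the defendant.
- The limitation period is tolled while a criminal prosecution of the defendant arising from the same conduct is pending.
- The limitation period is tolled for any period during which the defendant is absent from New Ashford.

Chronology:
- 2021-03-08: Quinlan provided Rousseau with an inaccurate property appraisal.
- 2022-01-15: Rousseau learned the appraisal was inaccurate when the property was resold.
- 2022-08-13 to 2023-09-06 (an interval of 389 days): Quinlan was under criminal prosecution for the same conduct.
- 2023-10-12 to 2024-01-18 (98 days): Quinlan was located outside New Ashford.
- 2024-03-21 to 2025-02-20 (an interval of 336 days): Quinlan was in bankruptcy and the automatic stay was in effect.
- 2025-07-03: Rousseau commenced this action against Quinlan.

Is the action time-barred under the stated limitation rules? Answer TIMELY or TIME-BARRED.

TIME-BARRED

Accrual is tied to discovery, so the period began on 2022-01-15 rather than on 2021-03-08 when the act occurred.
The untolled deadline — 1 year after 2022-01-15 — is 2023-01-15.
Because the pending criminal prosecution ran from 2022-08-13 to 2023-09-06, the deadline is extended by 389 days to 2024-02-08.
Because the defendant's absence from the jurisdiction ran from 2023-10-12 to 2024-01-18, the deadline is extended by 98 days to 2024-05-16.
The period was tolled for 336 days by the automatic bankruptcy stay (2024-03-21 to 2025-02-20), pushing the deadline to 2025-04-17.
The 2025-07-03 filing falls after the 2025-04-17 deadline; the claim is time-barred.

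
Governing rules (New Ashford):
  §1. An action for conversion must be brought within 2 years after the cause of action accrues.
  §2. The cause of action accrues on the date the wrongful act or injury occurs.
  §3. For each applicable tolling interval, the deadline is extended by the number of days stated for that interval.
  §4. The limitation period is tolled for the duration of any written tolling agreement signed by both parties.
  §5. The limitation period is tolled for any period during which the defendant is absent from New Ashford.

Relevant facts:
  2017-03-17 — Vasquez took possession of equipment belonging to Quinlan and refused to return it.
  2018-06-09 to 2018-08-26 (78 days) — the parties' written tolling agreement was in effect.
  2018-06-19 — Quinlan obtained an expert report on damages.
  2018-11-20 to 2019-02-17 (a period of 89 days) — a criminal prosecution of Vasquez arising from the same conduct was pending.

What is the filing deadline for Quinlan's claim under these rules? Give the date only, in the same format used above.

2019-06-03

The claim accrued on 2017-03-17, when the wrongful act occurred.
Adding the 2 years base period to 2017-03-17 gives a deadline of 2019-03-17, before any tolling.
The period was tolled for 78 days by the written tolling agreement (2018-06-09 to 2018-08-26), pushing the deadline to 2019-06-03.
Although a criminal prosecution ran from 2018-11-20 to 2019-02-17, the stated rules do not make that a tolling event, so it is disregarded.
None of the other events listed affects the running of the period under the stated rules.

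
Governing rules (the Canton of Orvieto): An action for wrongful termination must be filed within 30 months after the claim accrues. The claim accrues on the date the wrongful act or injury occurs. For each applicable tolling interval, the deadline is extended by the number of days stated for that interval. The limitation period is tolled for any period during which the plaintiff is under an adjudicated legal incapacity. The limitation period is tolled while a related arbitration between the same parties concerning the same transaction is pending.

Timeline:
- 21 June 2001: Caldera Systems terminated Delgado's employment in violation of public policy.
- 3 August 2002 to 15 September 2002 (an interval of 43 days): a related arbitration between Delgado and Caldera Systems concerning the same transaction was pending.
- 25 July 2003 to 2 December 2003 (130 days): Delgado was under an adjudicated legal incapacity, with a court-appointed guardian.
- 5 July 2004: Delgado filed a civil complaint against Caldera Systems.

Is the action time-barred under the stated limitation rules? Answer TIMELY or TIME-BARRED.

TIME-BARRED

The claim accrued on 21 June 2001, the date of the act.
Adding the 30 months base period to 21 June 2001 gives a deadline of 21 December 2003, before any tolling.
The pending related arbitration from 3 August 2002 to 15 September 2002 tolled the period for 43 days, extending the deadline to 2 February 2004.
Because the plaintiff's legal incapacity ran from 25 July 2003 to 2 December 2003, the deadline is extended by 130 days to 11 June 2004.
Delgado filed on 5 July 2004, after the 11 June 2004 deadline, so the action is time-barred.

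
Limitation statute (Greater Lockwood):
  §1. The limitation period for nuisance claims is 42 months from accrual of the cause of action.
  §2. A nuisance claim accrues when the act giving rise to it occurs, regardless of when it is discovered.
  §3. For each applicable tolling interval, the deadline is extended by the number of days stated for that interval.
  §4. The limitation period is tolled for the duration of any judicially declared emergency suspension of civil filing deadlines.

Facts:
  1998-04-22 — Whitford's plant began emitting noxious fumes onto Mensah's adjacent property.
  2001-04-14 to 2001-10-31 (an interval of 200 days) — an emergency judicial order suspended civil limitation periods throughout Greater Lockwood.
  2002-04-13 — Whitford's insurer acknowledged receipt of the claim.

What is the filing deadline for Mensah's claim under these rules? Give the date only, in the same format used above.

2002-05-10

The cause of action accrued on 1998-04-22, the date of the act.
The untolled deadline — 42 months after 1998-04-22 — is 2001-10-22.
The emergency suspension of filing deadlines from 2001-04-14 to 2001-10-31 tolled the period for 200 days, extending the deadline to 2002-05-10.
The other events in the timeline have no effect on the limitation period under the stated rules.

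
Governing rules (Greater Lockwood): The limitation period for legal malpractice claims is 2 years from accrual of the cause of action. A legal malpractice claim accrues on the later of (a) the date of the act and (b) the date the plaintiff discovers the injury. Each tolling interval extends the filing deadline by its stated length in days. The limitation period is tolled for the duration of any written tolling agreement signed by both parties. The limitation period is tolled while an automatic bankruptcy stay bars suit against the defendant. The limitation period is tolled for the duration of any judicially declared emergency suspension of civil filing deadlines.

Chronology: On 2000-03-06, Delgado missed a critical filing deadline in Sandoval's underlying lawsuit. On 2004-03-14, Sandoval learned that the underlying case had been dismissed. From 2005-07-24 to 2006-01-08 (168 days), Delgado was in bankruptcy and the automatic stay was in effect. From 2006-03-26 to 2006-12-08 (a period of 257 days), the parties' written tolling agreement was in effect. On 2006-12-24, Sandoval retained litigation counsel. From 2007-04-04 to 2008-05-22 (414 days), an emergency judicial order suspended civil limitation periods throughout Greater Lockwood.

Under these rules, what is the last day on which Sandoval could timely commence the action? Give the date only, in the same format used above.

2008-06-30

Because discovery on 2004-03-14 post-dates the 2000-03-06 act, accrual under the later-of rule falls on 2004-03-14.
The untolled deadline — 2 years after 2004-03-14 — is 2006-03-14.
Because the automatic bankruptcy stay ran from 2005-07-24 to 2006-01-08, the deadline is extended by 168 days to 2006-08-29.
The written tolling agreement from 2006-03-26 to 2006-12-08 tolled the period for 257 days, extending the deadline to 2007-05-13.
The period was tolled for 414 days by the emergency suspension of filing deadlines (2007-04-04 to 2008-05-22), pushing the deadline to 2008-06-30.
None of the other events listed affects the running of the period under the stated rules.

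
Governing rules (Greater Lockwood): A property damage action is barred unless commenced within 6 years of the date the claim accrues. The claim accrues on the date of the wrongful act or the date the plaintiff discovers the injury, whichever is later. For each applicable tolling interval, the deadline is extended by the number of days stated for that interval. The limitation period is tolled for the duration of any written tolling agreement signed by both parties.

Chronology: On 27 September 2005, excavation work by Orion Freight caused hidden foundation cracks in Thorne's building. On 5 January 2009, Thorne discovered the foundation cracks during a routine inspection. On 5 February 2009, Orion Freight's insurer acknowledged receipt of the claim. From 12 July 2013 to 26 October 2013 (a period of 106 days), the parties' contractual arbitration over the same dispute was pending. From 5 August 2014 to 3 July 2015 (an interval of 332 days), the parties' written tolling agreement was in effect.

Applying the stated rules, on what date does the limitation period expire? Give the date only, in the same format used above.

3 December 2015

Because discovery on 5 January 2009 post-dates the 27 September 2005 act, accrual under the later-of rule falls on 5 January 2009.
6 years from 5 January 2009 is 5 January 2015.
The period was tolled for 332 days by the written tolling agreement (5 August 2014 to 3 July 2015), pushing the deadline to 3 December 2015.
No stated provision tolls the period for a pending arbitration, so the interval from 12 July 2013 to 26 October 2013 has no effect on the deadline.
None of the other events listed affects the running of the period under the stated rules.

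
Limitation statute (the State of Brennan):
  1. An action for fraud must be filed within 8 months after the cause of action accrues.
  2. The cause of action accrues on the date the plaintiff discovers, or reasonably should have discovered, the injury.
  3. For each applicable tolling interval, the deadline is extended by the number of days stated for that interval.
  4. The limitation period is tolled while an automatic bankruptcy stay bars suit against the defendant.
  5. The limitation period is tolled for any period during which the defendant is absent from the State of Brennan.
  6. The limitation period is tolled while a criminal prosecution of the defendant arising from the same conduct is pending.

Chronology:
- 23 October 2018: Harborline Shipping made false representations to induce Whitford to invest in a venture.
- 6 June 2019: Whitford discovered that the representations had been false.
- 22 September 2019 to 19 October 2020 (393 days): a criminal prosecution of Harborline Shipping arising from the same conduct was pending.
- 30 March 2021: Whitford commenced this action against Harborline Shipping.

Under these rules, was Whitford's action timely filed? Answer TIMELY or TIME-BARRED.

The claim did not accrue until Whitford discovered the injury on 6 June 2019; the 23 October 2018 act date does not start the clock under the stated rule.
The untolled deadline — 8 months after 6 June 2019 — is 6 February 2020.
The pending criminal prosecution from 22 September 2019 to 19 October 2020 tolled the period for 393 days, extending the deadline to 5 March 2021.
Whitford filed on 30 March 2021, after the 5 March 2021 deadline, so the action is time-barred.

TIME-BARRED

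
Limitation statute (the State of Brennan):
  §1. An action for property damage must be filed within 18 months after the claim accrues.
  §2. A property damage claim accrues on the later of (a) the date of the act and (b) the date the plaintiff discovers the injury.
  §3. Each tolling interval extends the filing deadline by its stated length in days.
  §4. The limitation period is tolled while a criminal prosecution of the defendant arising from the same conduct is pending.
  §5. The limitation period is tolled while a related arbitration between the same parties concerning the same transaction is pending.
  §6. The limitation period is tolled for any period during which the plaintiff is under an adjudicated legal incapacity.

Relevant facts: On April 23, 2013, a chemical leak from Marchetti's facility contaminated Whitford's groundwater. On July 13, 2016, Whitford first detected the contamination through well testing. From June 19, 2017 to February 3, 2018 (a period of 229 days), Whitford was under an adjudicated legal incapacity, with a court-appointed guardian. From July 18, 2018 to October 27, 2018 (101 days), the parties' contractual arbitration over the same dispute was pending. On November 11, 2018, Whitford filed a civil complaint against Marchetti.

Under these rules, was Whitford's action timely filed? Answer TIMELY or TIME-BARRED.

Because discovery on July 13, 2016 post-dates the April 23, 2013 act, accrual under the later-of rule falls on July 13, 2016.
The untolled deadline — 18 months after July 13, 2016 — is January 13, 2018.
The period was tolled for 229 days by the plaintiff's legal incapacity (June 19, 2017 to February 3, 2018), pushing the deadline to August 30, 2018.
The pending related arbitration from July 18, 2018 to October 27, 2018 tolled the period for 101 days, extending the deadline to December 9, 2018.
The November 11, 2018 filing precedes the December 9, 2018 deadline; the claim is timely.

TIMELY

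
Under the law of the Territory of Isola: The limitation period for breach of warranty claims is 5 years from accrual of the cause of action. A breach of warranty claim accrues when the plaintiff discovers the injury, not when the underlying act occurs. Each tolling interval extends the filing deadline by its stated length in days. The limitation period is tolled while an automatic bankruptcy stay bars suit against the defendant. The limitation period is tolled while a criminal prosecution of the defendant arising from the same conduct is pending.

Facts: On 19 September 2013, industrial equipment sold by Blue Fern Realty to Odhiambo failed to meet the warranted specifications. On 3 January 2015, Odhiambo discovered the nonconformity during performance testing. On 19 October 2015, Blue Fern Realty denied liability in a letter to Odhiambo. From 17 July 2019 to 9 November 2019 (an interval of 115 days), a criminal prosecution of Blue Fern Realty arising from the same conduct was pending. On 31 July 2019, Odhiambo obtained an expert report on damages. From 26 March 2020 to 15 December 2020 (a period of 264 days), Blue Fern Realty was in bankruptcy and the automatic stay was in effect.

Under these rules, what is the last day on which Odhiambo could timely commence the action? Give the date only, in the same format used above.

Under the discovery rule, the claim accrued on 3 January 2015, when Odhiambo discovered the injury — not on the 19 September 2013 date of the underlying act.
Adding the 5 years base period to 3 January 2015 gives a deadline of 3 January 2020, before any tolling.
The pending criminal prosecution from 17 July 2019 to 9 November 2019 tolled the period for 115 days, extending the deadline to 27 April 2020.
The automatic bankruptcy stay from 26 March 2020 to 15 December 2020 tolled the period for 264 days, extending the deadline to 16 January 2021.
None of the other events listed affects the running of the period under the stated rules.

16 January 2021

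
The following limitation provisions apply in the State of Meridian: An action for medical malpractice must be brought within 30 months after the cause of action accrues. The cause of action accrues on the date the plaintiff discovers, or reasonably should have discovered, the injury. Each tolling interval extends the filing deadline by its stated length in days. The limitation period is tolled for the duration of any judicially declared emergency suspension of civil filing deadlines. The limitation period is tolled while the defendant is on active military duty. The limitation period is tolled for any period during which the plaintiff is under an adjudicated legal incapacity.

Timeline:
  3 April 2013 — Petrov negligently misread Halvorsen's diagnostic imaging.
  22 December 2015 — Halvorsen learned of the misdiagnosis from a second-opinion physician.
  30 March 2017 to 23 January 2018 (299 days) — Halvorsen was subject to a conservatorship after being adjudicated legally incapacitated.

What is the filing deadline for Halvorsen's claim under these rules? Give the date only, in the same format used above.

17 April 2019

Accrual is tied to discovery, so the period began on 22 December 2015 rather than on 3 April 2013 when the act occurred.
30 months from 22 December 2015 is 22 June 2018.
Because the plaintiff's legal incapacity ran from 30 March 2017 to 23 January 2018, the deadline is extended by 299 days to 17 April 2019.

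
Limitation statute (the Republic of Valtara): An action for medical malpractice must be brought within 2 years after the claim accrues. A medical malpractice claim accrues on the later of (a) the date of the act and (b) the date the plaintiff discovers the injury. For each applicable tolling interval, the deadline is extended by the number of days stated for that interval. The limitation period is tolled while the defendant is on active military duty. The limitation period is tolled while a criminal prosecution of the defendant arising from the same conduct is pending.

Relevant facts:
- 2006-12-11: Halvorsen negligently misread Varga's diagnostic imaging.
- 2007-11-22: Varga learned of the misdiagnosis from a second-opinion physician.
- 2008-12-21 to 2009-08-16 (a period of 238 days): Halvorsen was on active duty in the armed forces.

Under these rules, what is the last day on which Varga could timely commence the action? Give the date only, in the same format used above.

Taking the later of the act (2006-12-11) and discovery (2007-11-22), the claim accrued on 2007-11-22.
Adding the 2 years base period to 2007-11-22 gives a deadline of 2009-11-22, before any tolling.
The period was tolled for 238 days by the defendant's active military service (2008-12-21 to 2009-08-16), pushing the deadline to 2010-07-18.

2010-07-18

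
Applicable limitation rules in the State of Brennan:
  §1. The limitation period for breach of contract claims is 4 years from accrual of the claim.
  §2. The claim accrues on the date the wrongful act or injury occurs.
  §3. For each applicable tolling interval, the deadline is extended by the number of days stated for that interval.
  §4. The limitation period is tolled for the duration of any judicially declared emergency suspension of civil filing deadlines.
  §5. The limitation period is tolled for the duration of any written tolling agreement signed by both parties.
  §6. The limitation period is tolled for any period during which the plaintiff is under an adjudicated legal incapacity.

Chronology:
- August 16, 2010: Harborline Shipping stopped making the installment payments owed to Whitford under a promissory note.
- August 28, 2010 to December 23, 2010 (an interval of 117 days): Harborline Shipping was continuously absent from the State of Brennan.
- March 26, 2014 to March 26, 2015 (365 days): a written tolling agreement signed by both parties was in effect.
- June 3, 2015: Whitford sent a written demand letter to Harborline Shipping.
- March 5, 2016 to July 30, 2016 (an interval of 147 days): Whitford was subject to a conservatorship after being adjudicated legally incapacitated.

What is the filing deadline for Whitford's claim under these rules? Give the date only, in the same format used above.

The limitation period began to run on August 16, 2010.
Adding the 4 years base period to August 16, 2010 gives a deadline of August 16, 2014, before any tolling.
The period was tolled for 365 days by the written tolling agreement (March 26, 2014 to March 26, 2015), pushing the deadline to August 16, 2015.
The plaintiff's legal incapacity from March 5, 2016 to July 30, 2016 began after the period had already run on August 16, 2015, so it has no tolling effect.
Although the defendant's absence ran from August 28, 2010 to December 23, 2010, the stated rules do not make that a tolling event, so it is disregarded.
Nothing else in the chronology tolls or restarts the period.

August 16, 2015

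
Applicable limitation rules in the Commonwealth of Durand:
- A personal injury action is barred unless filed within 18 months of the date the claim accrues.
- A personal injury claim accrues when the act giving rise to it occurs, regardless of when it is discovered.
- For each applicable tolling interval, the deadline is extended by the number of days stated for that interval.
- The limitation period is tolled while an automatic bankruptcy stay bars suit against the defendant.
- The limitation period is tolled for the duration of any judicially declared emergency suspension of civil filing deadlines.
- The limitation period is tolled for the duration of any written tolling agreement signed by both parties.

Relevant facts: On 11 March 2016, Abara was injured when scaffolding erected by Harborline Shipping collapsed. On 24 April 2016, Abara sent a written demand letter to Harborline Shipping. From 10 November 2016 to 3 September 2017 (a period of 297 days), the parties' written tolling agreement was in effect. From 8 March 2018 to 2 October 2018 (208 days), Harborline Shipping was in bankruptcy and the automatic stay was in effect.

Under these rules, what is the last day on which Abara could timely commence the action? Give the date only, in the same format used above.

29 January 2019

The limitation period began to run on 11 March 2016.
The untolled deadline — 18 months after 11 March 2016 — is 11 September 2017.
Because the written tolling agreement ran from 10 November 2016 to 3 September 2017, the deadline is extended by 297 days to 5 July 2018.
Because the automatic bankruptcy stay ran from 8 March 2018 to 2 October 2018, the deadline is extended by 208 days to 29 January 2019.
Nothing else in the chronology tolls or restarts the period.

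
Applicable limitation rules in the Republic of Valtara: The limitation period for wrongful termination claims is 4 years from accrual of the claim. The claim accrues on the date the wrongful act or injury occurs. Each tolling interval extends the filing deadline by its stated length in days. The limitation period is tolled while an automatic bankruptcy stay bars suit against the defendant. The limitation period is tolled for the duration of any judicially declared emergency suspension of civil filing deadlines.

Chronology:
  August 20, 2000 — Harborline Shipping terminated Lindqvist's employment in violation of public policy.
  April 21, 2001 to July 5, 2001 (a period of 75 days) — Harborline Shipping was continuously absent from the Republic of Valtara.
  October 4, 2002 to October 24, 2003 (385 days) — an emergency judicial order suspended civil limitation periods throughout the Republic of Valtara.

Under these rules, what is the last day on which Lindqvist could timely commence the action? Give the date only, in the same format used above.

The claim accrued on August 20, 2000, the date of the act.
4 years from August 20, 2000 is August 20, 2004.
Because the emergency suspension of filing deadlines ran from October 4, 2002 to October 24, 2003, the deadline is extended by 385 days to September 9, 2005.
No stated provision tolls the period for the defendant's absence, so the interval from April 21, 2001 to July 5, 2001 has no effect on the deadline.

September 9, 2005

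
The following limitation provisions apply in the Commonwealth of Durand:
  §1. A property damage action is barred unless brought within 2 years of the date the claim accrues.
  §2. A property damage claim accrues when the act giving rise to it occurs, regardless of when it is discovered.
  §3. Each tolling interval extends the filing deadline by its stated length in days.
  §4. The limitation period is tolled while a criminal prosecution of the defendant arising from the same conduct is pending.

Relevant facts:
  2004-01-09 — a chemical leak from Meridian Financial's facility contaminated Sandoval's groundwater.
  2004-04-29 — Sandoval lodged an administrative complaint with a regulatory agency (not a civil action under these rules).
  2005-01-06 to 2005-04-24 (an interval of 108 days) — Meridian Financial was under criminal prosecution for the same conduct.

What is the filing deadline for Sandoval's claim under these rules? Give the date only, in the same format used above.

2006-04-27

The claim accrued on 2004-01-09, the date of the act.
2 years from 2004-01-09 is 2006-01-09.
Because the pending criminal prosecution ran from 2005-01-06 to 2005-04-24, the deadline is extended by 108 days to 2006-04-27.
The other events in the timeline have no effect on the limitation period under the stated rules.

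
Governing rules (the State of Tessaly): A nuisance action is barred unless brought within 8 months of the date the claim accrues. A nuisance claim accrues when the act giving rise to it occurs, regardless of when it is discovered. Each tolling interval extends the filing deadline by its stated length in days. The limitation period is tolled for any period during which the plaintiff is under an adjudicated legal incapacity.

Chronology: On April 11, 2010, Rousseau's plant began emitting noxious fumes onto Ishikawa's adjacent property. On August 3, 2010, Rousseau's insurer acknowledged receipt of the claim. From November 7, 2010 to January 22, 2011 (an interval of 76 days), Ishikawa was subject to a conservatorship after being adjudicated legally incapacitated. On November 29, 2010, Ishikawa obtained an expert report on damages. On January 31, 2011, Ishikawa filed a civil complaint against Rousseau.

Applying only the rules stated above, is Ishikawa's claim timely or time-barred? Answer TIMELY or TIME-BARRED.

TIMELY

The limitation period began to run on April 11, 2010.
8 months from April 11, 2010 is December 11, 2010.
Because the plaintiff's legal incapacity ran from November 7, 2010 to January 22, 2011, the deadline is extended by 76 days to February 25, 2011.
The other events in the timeline have no effect on the limitation period under the stated rules.
Ishikawa filed on January 31, 2011, before the February 25, 2011 deadline, so the action is timely.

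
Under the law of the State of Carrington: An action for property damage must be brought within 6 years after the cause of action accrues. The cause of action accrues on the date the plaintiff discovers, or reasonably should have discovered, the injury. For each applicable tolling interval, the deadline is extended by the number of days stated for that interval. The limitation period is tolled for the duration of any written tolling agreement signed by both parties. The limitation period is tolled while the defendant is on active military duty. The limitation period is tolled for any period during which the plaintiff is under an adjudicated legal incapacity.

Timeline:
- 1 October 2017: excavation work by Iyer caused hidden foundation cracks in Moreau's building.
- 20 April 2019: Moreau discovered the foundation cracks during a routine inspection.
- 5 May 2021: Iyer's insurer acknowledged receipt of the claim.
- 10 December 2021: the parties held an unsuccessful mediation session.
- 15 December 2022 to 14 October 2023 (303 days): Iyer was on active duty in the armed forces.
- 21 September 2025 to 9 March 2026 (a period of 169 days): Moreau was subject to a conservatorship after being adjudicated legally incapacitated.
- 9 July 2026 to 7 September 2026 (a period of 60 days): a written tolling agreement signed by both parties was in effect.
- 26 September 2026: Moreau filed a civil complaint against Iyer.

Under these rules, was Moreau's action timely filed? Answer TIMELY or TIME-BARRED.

Accrual is tied to discovery, so the period began on 20 April 2019 rather than on 1 October 2017 when the act occurred.
6 years from 20 April 2019 is 20 April 2025.
The period was tolled for 303 days by the defendant's active military service (15 December 2022 to 14 October 2023), pushing the deadline to 17 February 2026.
The plaintiff's legal incapacity from 21 September 2025 to 9 March 2026 tolled the period for 169 days, extending the deadline to 5 August 2026.
Because the written tolling agreement ran from 9 July 2026 to 7 September 2026, the deadline is extended by 60 days to 4 October 2026.
None of the other events listed affects the running of the period under the stated rules.
Moreau filed on 26 September 2026, before the 4 October 2026 deadline, so the action is timely.

TIMELY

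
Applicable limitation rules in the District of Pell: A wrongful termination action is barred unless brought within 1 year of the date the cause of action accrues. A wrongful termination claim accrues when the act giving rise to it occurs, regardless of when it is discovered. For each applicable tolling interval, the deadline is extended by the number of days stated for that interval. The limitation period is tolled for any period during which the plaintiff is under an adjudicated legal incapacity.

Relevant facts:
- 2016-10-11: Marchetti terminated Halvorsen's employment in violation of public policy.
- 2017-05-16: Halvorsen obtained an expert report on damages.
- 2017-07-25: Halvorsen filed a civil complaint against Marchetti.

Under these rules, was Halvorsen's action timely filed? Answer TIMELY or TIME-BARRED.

TIMELY

The cause of action accrued on 2016-10-11, the date of the act.
1 year from 2016-10-11 is 2017-10-11.
Nothing else in the chronology tolls or restarts the period.
Filing on 2017-07-25 beat the 2017-10-11 deadline — the action is timely.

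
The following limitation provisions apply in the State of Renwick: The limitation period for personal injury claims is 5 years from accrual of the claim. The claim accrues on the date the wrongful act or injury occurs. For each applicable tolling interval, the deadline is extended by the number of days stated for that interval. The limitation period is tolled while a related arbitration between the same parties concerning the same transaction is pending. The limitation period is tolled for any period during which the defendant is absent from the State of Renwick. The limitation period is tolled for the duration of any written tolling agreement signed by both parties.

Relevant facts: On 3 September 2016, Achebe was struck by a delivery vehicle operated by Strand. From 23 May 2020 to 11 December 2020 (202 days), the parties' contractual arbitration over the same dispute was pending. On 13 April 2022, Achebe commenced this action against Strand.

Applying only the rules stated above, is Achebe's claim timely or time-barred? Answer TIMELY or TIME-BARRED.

The claim accrued on 3 September 2016, the date of the act.
5 years from 3 September 2016 is 3 September 2021.
The pending related arbitration from 23 May 2020 to 11 December 2020 tolled the period for 202 days, extending the deadline to 24 March 2022.
Achebe filed on 13 April 2022, after the 24 March 2022 deadline, so the action is time-barred.

TIME-BARRED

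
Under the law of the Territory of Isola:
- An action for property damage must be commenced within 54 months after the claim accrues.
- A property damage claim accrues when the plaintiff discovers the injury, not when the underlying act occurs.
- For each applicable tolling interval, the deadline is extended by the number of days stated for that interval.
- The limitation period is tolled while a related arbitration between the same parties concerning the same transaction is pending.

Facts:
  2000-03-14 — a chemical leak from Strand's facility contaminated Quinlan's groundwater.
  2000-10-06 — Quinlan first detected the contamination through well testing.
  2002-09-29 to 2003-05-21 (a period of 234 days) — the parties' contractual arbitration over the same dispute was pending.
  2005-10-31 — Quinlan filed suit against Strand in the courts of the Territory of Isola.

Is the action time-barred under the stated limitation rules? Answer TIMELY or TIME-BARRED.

TIMELY

Under the discovery rule, the claim accrued on 2000-10-06, when Quinlan discovered the injury — not on the 2000-03-14 date of the underlying act.
The untolled deadline — 54 months after 2000-10-06 — is 2005-04-06.
The pending related arbitration from 2002-09-29 to 2003-05-21 tolled the period for 234 days, extending the deadline to 2005-11-26.
Quinlan filed on 2005-10-31, before the 2005-11-26 deadline, so the action is timely.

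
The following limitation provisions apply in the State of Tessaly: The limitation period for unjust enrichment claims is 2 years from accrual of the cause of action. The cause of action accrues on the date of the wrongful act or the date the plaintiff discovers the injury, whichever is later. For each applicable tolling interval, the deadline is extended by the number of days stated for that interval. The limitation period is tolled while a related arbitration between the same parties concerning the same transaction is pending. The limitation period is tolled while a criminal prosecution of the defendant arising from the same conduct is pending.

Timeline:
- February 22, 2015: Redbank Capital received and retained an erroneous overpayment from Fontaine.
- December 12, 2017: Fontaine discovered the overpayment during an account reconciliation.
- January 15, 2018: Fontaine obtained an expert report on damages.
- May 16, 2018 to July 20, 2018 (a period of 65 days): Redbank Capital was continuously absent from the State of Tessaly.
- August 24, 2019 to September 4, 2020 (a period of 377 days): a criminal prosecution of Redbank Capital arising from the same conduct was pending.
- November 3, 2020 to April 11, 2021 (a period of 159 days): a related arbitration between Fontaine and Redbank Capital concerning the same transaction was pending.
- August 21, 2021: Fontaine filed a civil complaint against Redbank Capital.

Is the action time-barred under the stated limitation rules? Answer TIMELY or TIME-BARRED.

Because discovery on December 12, 2017 post-dates the February 22, 2015 act, accrual under the later-of rule falls on December 12, 2017.
The untolled deadline — 2 years after December 12, 2017 — is December 12, 2019.
The pending criminal prosecution from August 24, 2019 to September 4, 2020 tolled the period for 377 days, extending the deadline to December 23, 2020.
The period was tolled for 159 days by the pending related arbitration (November 3, 2020 to April 11, 2021), pushing the deadline to May 31, 2021.
No stated provision tolls the period for the defendant's absence, so the interval from May 16, 2018 to July 20, 2018 has no effect on the deadline.
Nothing else in the chronology tolls or restarts the period.
Fontaine filed on August 21, 2021, after the May 31, 2021 deadline, so the action is time-barred.

TIME-BARRED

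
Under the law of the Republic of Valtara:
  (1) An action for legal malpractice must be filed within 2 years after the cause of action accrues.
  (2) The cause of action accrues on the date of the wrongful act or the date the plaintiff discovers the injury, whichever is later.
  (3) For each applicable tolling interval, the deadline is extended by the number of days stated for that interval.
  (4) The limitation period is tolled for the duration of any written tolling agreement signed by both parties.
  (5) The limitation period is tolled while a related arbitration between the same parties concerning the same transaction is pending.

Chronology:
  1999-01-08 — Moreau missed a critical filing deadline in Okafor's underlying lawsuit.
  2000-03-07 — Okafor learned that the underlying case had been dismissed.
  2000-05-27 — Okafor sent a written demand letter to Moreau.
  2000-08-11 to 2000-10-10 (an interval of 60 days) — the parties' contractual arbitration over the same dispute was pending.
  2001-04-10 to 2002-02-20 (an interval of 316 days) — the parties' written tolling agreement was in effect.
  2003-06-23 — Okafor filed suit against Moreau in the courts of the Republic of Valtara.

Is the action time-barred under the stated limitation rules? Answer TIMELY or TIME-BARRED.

Taking the later of the act (1999-01-08) and discovery (2000-03-07), the claim accrued on 2000-03-07.
Adding the 2 years base period to 2000-03-07 gives a deadline of 2002-03-07, before any tolling.
The pending related arbitration from 2000-08-11 to 2000-10-10 tolled the period for 60 days, extending the deadline to 2002-05-06.
Because the written tolling agreement ran from 2001-04-10 to 2002-02-20, the deadline is extended by 316 days to 2003-03-18.
Nothing else in the chronology tolls or restarts the period.
Filing on 2003-06-23 missed the 2003-03-18 deadline — the action is time-barred.

TIME-BARRED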